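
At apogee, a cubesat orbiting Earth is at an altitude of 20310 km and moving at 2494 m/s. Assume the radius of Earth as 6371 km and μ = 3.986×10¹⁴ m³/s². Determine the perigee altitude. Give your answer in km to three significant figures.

r_a = 6371 + 20310 = 26681 km = 2.668×10⁷ m.
Specific energy ε = v²/2 − μ/r = -1.183×10⁷ J/kg, so a = −μ/(2ε) = 1.685×10⁷ m.
The apsides satisfy r_p + r_a = 2a, so the perigee radius is 2a − r_a = 7.015×10⁶ m = 7014.6 km.
Perigee altitude = 7014.6 − 6371 = 643.56 km.

perigee altitude ≈ 644 km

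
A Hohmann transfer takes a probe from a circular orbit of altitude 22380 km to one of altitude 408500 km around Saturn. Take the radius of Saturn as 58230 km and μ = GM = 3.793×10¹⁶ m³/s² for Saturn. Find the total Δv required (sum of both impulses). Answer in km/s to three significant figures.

r₁ = 58230 + 22380 = 80610 km = 8.0610×10⁷ m.
r₂ = 58230 + 408500 = 466730 km = 4.6673×10⁸ m.
Transfer ellipse a_t = (r₁ + r₂)/2 = 2.737×10⁸ m.
At r₁: circular v_c1 = √(μ/r₁) = 21690 m/s; transfer-perikrone v_p = √[μ(2/r₁ − 1/a_t)] = 28330 m/s.
Δv₁ = v_p − v_c1 = 6636 m/s.
At r₂: circular v_c2 = √(μ/r₂) = 9015 m/s; transfer-apokrone v_a = √[μ(2/r₂ − 1/a_t)] = 4893 m/s.
Δv₂ = v_c2 − v_a = 4122 m/s.
Total Δv = Δv₁ + Δv₂ = 10760 m/s = 10.76 km/s.

Δv_total ≈ 10.8 km/s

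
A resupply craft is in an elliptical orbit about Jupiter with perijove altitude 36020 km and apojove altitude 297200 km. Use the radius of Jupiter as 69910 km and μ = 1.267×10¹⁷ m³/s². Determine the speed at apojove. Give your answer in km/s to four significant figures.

r_p = 69910 + 36020 = 105930 km = 1.0593×10⁸ m.
r_a = 69910 + 297200 = 367110 km = 3.6711×10⁸ m.
Semi-major axis a = (r_p + r_a)/2 = 2.3652×10⁵ km = 2.365×10⁸ m.
Vis-viva: v² = μ(2/r − 1/a) = 1.267×10¹⁷ × (5.448×10⁻⁹ − 4.228×10⁻⁹) = 1.546×10⁸ m²/s².
v = 12430 m/s = 12.43 km/s.

v ≈ 12.43 km/s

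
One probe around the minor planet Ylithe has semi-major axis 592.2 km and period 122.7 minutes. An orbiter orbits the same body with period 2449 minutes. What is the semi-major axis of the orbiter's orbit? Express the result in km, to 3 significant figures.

a₂ ≈ 4360 km

Kepler's third law: a³ ∝ T², so a₂ = a₁ (T₂/T₁)^(2/3).
T₂/T₁ = 19.96, (T₂/T₁)^(2/3) = 7.358.
a₂ = 592.2 × 7.358 = 4357 km.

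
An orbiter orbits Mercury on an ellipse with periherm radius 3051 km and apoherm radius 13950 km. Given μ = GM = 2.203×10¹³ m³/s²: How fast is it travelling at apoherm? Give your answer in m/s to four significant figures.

v ≈ 752.9 m/s

Semi-major axis a = (r_p + r_a)/2 = 8500.5 km = 8.500×10⁶ m.
Vis-viva: v² = μ(2/r − 1/a) = 2.203×10¹³ × (1.434×10⁻⁷ − 1.176×10⁻⁷) = 5.668×10⁵ m²/s².
v = 752.9 m/s.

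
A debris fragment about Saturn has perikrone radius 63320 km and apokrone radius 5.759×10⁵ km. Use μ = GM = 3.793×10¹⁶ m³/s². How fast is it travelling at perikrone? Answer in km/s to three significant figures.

v ≈ 32.9 km/s

Semi-major axis a = (r_p + r_a)/2 = 3.1961×10⁵ km = 3.196×10⁸ m.
Vis-viva: v² = μ(2/r − 1/a) = 3.793×10¹⁶ × (3.159×10⁻⁸ − 3.129×10⁻⁹) = 1.079×10⁹ m²/s².
v = 32850 m/s = 32.85 km/s.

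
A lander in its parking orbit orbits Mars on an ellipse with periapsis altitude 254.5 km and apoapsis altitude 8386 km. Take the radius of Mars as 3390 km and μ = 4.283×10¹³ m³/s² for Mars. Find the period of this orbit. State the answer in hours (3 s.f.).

r_p = 3390 + 254.5 = 3644.5 km = 3.6445×10⁶ m.
r_a = 3390 + 8386 = 11776 km = 1.1776×10⁷ m.
Semi-major axis a = (r_p + r_a)/2 = (3644.5 + 11776)/2 = 7710.2 km = 7.710×10⁶ m.
By Kepler's third law T = 2π√(a³/μ) = 2π × 3.271×10³ = 2.055×10⁴ s.
= 5.710 hours.

T ≈ 5.71 hours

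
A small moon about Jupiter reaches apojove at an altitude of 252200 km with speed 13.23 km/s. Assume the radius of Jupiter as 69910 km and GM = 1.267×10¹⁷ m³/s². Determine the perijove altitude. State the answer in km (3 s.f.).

r_a = 69910 + 252200 = 3.2211×10⁵ km = 3.221×10⁸ m.
Specific energy ε = v²/2 − μ/r = -3.058×10⁸ J/kg, so a = −μ/(2ε) = 2.071×10⁸ m.
The apsides satisfy r_p + r_a = 2a, so the perijove radius is 2a − r_a = 9.218×10⁷ m = 92176 km.
Perijove altitude = 92176 − 69910 = 22266 km.

perijove altitude ≈ 22300 km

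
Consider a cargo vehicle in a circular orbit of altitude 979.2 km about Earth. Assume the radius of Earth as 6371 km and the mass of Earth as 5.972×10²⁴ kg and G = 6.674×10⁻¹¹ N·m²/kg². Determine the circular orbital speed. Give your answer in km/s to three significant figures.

μ = GM = 6.674×10⁻¹¹ × 5.972×10²⁴ = 3.986×10¹⁴ m³/s².
r = 6371 + 979.2 = 7350.2 km = 7.3502×10⁶ m.
For a circular orbit v = √(μ/r) = √(3.986×10¹⁴ / 7.350×10⁶) = √(5.423×10⁷) = 7364 m/s.
That is 7.364 km/s.

v ≈ 7.36 km/s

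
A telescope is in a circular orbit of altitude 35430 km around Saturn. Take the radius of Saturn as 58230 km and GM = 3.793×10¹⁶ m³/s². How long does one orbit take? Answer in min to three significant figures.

r = 58230 + 35430 = 93660 km = 9.3660×10⁷ m.
Kepler's third law: T = 2π√(r³/μ) = 2π√((9.366×10⁷)³ / 3.793×10¹⁶).
r³/μ = 2.166×10⁷ s², so T = 2π × 4.654×10³ = 2.924×10⁴ s.
Converting: 2.924×10⁴ s ÷ 60.00 = 487.4 min.

T ≈ 487 min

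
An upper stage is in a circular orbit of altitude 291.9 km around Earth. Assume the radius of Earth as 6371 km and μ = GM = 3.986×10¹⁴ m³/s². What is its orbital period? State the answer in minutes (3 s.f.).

r = 6371 + 291.9 = 6662.9 km = 6.6629×10⁶ m.
Kepler's third law: T = 2π√(r³/μ) = 2π√((6.663×10⁶)³ / 3.986×10¹⁴).
r³/μ = 7.421×10⁵ s², so T = 2π × 8.614×10² = 5.413×10³ s.
Converting: 5.413×10³ s ÷ 60.00 = 90.21 minutes.

T ≈ 90.2 minutes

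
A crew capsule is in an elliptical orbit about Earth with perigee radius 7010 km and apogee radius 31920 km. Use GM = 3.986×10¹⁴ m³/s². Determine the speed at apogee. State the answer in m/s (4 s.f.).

v ≈ 2121 m/s

Semi-major axis a = (r_p + r_a)/2 = 19465 km = 1.946×10⁷ m.
Vis-viva: v² = μ(2/r − 1/a) = 3.986×10¹⁴ × (6.266×10⁻⁸ − 5.137×10⁻⁸) = 4.497×10⁶ m²/s².
v = 2121 m/s.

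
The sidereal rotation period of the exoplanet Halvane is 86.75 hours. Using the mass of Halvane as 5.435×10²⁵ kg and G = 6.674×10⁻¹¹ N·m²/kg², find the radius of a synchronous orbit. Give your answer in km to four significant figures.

μ = GM = 6.674×10⁻¹¹ × 5.435×10²⁵ = 3.627×10¹⁵ m³/s².
T = 86.75 hours = 3.123×10⁵ s.
A synchronous orbit has period T, so by Kepler's third law a = (μT²/4π²)^(1/3).
μT²/4π² = 3.627×10¹⁵ × (3.123×10⁵)² / 39.48 = 8.961×10²⁴ m³.
a = 2.077×10⁸ m = 2.0771×10⁵ km.

r_sync ≈ 2.077×10⁵ km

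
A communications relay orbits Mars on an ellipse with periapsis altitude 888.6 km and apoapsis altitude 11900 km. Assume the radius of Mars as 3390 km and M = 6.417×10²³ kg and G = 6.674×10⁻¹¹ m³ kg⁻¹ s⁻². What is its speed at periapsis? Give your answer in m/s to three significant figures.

v ≈ 3960 m/s

μ = GM = 6.674×10⁻¹¹ × 6.417×10²³ = 4.283×10¹³ m³/s².
r_p = 3390 + 888.6 = 4278.6 km = 4.2786×10⁶ m.
r_a = 3390 + 11900 = 15290 km = 1.5290×10⁷ m.
Semi-major axis a = (r_p + r_a)/2 = 9784.3 km = 9.784×10⁶ m.
Vis-viva: v² = μ(2/r − 1/a) = 4.283×10¹³ × (4.674×10⁻⁷ − 1.022×10⁻⁷) = 1.564×10⁷ m²/s².
v = 3955 m/s.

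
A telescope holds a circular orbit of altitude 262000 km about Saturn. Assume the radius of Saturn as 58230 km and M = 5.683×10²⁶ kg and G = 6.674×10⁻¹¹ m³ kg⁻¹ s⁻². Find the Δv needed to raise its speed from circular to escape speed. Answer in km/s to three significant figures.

μ = GM = 6.674×10⁻¹¹ × 5.683×10²⁶ = 3.793×10¹⁶ m³/s².
r = 58230 + 262000 = 320230 km = 3.2023×10⁸ m.
Circular speed v_c = √(μ/r) = 10880 m/s.
Escape speed v_esc = √(2μ/r) = √2 × v_c = 15390 m/s.
Δv = v_esc − v_c = 4508 m/s = 4.508 km/s.

Δv ≈ 4.51 km/s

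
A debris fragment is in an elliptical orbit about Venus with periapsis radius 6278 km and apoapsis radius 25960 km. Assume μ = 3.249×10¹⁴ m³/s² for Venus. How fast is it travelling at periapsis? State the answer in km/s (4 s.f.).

v ≈ 9.130 km/s

Semi-major axis a = (r_p + r_a)/2 = 16119 km = 1.612×10⁷ m.
Vis-viva: v² = μ(2/r − 1/a) = 3.249×10¹⁴ × (3.186×10⁻⁷ − 6.204×10⁻⁸) = 8.335×10⁷ m²/s².
v = 9130 m/s = 9.130 km/s.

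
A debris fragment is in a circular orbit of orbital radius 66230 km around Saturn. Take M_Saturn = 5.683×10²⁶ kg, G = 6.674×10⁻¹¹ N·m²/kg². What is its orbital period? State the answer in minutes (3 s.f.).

T ≈ 290 minutes

μ = GM = 6.674×10⁻¹¹ × 5.683×10²⁶ = 3.793×10¹⁶ m³/s².
r = 66230 km = 6.623×10⁷ m.
Kepler's third law: T = 2π√(r³/μ) = 2π√((6.623×10⁷)³ / 3.793×10¹⁶).
r³/μ = 7.659×10⁶ s², so T = 2π × 2.768×10³ = 1.739×10⁴ s.
Converting: 1.739×10⁴ s ÷ 60.00 = 289.8 minutes.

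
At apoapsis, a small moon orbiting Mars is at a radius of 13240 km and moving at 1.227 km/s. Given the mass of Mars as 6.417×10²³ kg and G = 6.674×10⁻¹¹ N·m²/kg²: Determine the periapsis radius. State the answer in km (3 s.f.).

periapsis radius ≈ 4020 km

μ = GM = 6.674×10⁻¹¹ × 6.417×10²³ = 4.283×10¹³ m³/s².
r_a = 1.324×10⁷ m.
Specific energy ε = v²/2 − μ/r = -2.482×10⁶ J/kg, so a = −μ/(2ε) = 8.628×10⁶ m.
The apsides satisfy r_p + r_a = 2a, so the periapsis radius is 2a − r_a = 4.016×10⁶ m = 4015.7 km.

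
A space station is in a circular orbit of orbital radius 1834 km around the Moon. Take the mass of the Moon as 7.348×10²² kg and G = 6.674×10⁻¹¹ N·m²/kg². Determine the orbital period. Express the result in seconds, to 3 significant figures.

μ = GM = 6.674×10⁻¹¹ × 7.348×10²² = 4.904×10¹² m³/s².
r = 1834 km = 1.834×10⁶ m.
Kepler's third law: T = 2π√(r³/μ) = 2π√((1.834×10⁶)³ / 4.904×10¹²).
r³/μ = 1.258×10⁶ s², so T = 2π × 1.122×10³ = 7.047×10³ s.

T ≈ 7050 seconds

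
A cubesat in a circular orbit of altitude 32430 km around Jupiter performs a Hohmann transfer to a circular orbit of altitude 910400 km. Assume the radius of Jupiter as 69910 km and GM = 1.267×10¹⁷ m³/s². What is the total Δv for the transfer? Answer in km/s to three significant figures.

Δv_total ≈ 18.6 km/s

r₁ = 69910 + 32430 = 102340 km = 1.0234×10⁸ m.
r₂ = 69910 + 910400 = 980310 km = 9.8031×10⁸ m.
Transfer ellipse a_t = (r₁ + r₂)/2 = 5.413×10⁸ m.
At r₁: circular v_c1 = √(μ/r₁) = 35190 m/s; transfer-perijove v_p = √[μ(2/r₁ − 1/a_t)] = 47350 m/s.
Δv₁ = v_p − v_c1 = 12160 m/s.
At r₂: circular v_c2 = √(μ/r₂) = 11370 m/s; transfer-apojove v_a = √[μ(2/r₂ − 1/a_t)] = 4943 m/s.
Δv₂ = v_c2 − v_a = 6425 m/s.
Total Δv = Δv₁ + Δv₂ = 18590 m/s = 18.59 km/s.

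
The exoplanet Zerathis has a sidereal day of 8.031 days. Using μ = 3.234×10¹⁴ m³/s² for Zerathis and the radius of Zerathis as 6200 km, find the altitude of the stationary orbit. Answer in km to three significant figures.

T = 8.031 days = 6.939×10⁵ s.
A synchronous orbit has period T, so by Kepler's third law a = (μT²/4π²)^(1/3).
μT²/4π² = 3.234×10¹⁴ × (6.939×10⁵)² / 39.48 = 3.944×10²⁴ m³.
a = 1.580×10⁸ m = 1.5800×10⁵ km.
Altitude h = a − R = 1.5800×10⁵ − 6200 = 1.5180×10⁵ km.

h_sync ≈ 1.52×10⁵ km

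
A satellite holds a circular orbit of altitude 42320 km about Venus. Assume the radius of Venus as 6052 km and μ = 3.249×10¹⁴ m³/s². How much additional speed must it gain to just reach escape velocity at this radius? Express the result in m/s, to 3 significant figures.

r = 6052 + 42320 = 48372 km = 4.8372×10⁷ m.
Circular speed v_c = √(μ/r) = 2592 m/s.
Escape speed v_esc = √(2μ/r) = √2 × v_c = 3665 m/s.
Δv = v_esc − v_c = 1074 m/s.

Δv ≈ 1070 m/s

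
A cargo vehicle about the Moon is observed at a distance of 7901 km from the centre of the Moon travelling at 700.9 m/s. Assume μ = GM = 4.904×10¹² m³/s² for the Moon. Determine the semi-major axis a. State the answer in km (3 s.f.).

a ≈ 6540 km

r = 7.901×10⁶ m.
Vis-viva rearranged: 1/a = 2/r − v²/μ = 2.531×10⁻⁷ − 1.002×10⁻⁷ = 1.530×10⁻⁷ m⁻¹.
a = 6.538×10⁶ m = 6537.8 km.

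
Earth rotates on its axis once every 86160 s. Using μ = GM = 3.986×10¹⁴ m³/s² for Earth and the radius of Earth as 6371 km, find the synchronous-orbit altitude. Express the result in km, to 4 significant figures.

A synchronous orbit has period T, so by Kepler's third law a = (μT²/4π²)^(1/3).
μT²/4π² = 3.986×10¹⁴ × (8.616×10⁴)² / 39.48 = 7.495×10²² m³.
a = 4.216×10⁷ m = 42163 km.
Altitude h = a − R = 42163 − 6371 = 35792 km.

h_sync ≈ 35790 km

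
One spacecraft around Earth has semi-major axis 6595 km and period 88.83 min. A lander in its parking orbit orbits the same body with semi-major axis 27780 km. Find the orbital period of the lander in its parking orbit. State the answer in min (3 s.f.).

T₂ ≈ 768 min

Kepler's third law: T² ∝ a³, so T₂ = T₁ (a₂/a₁)^(3/2).
a₂/a₁ = 4.212, (a₂/a₁)^(3/2) = 8.645.
T₂ = 88.83 × 8.645 = 768.0 min.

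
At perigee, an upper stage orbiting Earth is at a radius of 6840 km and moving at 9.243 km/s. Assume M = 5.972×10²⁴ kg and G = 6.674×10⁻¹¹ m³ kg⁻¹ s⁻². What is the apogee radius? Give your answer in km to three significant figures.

apogee radius ≈ 18800 km

μ = GM = 6.674×10⁻¹¹ × 5.972×10²⁴ = 3.986×10¹⁴ m³/s².
r_p = 6.840×10⁶ m.
Specific energy ε = v²/2 − μ/r = -1.555×10⁷ J/kg, so a = −μ/(2ε) = 1.281×10⁷ m.
The apsides satisfy r_p + r_a = 2a, so the apogee radius is 2a − r_p = 1.878×10⁷ m = 18785 km.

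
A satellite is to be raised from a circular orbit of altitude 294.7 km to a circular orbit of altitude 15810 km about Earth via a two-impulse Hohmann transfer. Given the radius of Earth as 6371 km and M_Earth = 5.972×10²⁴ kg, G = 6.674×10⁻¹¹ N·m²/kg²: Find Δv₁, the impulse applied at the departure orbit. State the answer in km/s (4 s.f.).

Δv ≈ 1.857 km/s

μ = GM = 6.674×10⁻¹¹ × 5.972×10²⁴ = 3.986×10¹⁴ m³/s².
r₁ = 6371 + 294.7 = 6665.7 km = 6.6657×10⁶ m.
r₂ = 6371 + 15810 = 22181 km = 2.2181×10⁷ m.
Transfer ellipse a_t = (r₁ + r₂)/2 = 1.442×10⁷ m.
At r₁: circular v_c1 = √(μ/r₁) = 7733 m/s; transfer-perigee v_p = √[μ(2/r₁ − 1/a_t)] = 9589 m/s.
Δv₁ = v_p − v_c1 = 1857 m/s.
= 1.857 km/s.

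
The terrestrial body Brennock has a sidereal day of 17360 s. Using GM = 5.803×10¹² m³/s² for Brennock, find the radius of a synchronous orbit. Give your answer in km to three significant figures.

A synchronous orbit has period T, so by Kepler's third law a = (μT²/4π²)^(1/3).
μT²/4π² = 5.803×10¹² × (1.736×10⁴)² / 39.48 = 4.430×10¹⁹ m³.
a = 3.538×10⁶ m = 3538.3 km.

r_sync ≈ 3540 km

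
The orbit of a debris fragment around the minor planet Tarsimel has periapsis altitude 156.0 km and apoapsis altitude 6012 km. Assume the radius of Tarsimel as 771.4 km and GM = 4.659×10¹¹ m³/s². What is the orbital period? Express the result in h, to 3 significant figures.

r_p = 771.4 + 156.0 = 927.40 km = 9.2740×10⁵ m.
r_a = 771.4 + 6012 = 6783.4 km = 6.7834×10⁶ m.
Semi-major axis a = (r_p + r_a)/2 = (927.40 + 6783.4)/2 = 3855.4 km = 3.855×10⁶ m.
By Kepler's third law T = 2π√(a³/μ) = 2π × 1.109×10⁴ = 6.968×10⁴ s.
= 19.36 h.

T ≈ 19.4 h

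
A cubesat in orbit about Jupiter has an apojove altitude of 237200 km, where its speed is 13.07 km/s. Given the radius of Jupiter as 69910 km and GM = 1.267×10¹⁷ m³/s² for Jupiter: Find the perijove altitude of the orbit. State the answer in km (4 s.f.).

r_a = 69910 + 237200 = 3.0711×10⁵ km = 3.071×10⁸ m.
Specific energy ε = v²/2 − μ/r = -3.271×10⁸ J/kg, so a = −μ/(2ε) = 1.936×10⁸ m.
The apsides satisfy r_p + r_a = 2a, so the perijove radius is 2a − r_a = 8.018×10⁷ m = 80182 km.
Perijove altitude = 80182 − 69910 = 10272 km.

perijove altitude ≈ 10270 km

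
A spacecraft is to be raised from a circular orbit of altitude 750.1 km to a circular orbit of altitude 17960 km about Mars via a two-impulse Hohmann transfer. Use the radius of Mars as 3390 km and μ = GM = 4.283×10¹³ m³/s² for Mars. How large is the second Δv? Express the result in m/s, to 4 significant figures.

Δv ≈ 609.1 m/s

r₁ = 3390 + 750.1 = 4140.1 km = 4.1401×10⁶ m.
r₂ = 3390 + 17960 = 21350 km = 2.1350×10⁷ m.
Transfer ellipse a_t = (r₁ + r₂)/2 = 1.275×10⁷ m.
At r₁: circular v_c1 = √(μ/r₁) = 3216 m/s; transfer-periapsis v_p = √[μ(2/r₁ − 1/a_t)] = 4163 m/s.
At r₂: circular v_c2 = √(μ/r₂) = 1416 m/s; transfer-apoapsis v_a = √[μ(2/r₂ − 1/a_t)] = 807.3 m/s.
Δv₂ = v_c2 − v_a = 609.1 m/s.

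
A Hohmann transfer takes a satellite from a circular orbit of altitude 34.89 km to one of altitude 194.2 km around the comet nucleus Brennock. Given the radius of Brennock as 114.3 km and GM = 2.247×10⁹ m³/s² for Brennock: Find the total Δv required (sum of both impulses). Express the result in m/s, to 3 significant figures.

Δv_total ≈ 36.2 m/s

r₁ = 114.3 + 34.89 = 149.19 km = 1.4919×10⁵ m.
r₂ = 114.3 + 194.2 = 308.50 km = 3.0850×10⁵ m.
Transfer ellipse a_t = (r₁ + r₂)/2 = 2.288×10⁵ m.
At r₁: circular v_c1 = √(μ/r₁) = 122.7 m/s; transfer-periapsis v_p = √[μ(2/r₁ − 1/a_t)] = 142.5 m/s.
Δv₁ = v_p − v_c1 = 19.77 m/s.
At r₂: circular v_c2 = √(μ/r₂) = 85.34 m/s; transfer-apoapsis v_a = √[μ(2/r₂ − 1/a_t)] = 68.91 m/s.
Δv₂ = v_c2 − v_a = 16.44 m/s.
Total Δv = Δv₁ + Δv₂ = 36.20 m/s.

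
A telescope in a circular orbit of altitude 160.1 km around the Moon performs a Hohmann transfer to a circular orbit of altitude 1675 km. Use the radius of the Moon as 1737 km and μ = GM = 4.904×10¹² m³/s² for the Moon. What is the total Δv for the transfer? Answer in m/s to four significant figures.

Δv_total ≈ 400.4 m/s

r₁ = 1737 + 160.1 = 1897.1 km = 1.8971×10⁶ m.
r₂ = 1737 + 1675 = 3412.0 km = 3.4120×10⁶ m.
Transfer ellipse a_t = (r₁ + r₂)/2 = 2.655×10⁶ m.
At r₁: circular v_c1 = √(μ/r₁) = 1608 m/s; transfer-perilune v_p = √[μ(2/r₁ − 1/a_t)] = 1823 m/s.
Δv₁ = v_p − v_c1 = 215.0 m/s.
At r₂: circular v_c2 = √(μ/r₂) = 1199 m/s; transfer-apolune v_a = √[μ(2/r₂ − 1/a_t)] = 1013 m/s.
Δv₂ = v_c2 − v_a = 185.4 m/s.
Total Δv = Δv₁ + Δv₂ = 400.4 m/s.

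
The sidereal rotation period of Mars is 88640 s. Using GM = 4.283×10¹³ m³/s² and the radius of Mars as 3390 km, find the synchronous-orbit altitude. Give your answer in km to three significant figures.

h_sync ≈ 17000 km

A synchronous orbit has period T, so by Kepler's third law a = (μT²/4π²)^(1/3).
μT²/4π² = 4.283×10¹³ × (8.864×10⁴)² / 39.48 = 8.524×10²¹ m³.
a = 2.043×10⁷ m = 20428 km.
Altitude h = a − R = 20428 − 3390 = 17038 km.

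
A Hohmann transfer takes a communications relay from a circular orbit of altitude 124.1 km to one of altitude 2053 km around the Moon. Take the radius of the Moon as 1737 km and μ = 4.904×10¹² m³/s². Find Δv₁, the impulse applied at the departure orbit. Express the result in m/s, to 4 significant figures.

r₁ = 1737 + 124.1 = 1861.1 km = 1.8611×10⁶ m.
r₂ = 1737 + 2053 = 3790.0 km = 3.7900×10⁶ m.
Transfer ellipse a_t = (r₁ + r₂)/2 = 2.826×10⁶ m.
At r₁: circular v_c1 = √(μ/r₁) = 1623 m/s; transfer-perilune v_p = √[μ(2/r₁ − 1/a_t)] = 1880 m/s.
Δv₁ = v_p − v_c1 = 256.7 m/s.

Δv ≈ 256.7 m/s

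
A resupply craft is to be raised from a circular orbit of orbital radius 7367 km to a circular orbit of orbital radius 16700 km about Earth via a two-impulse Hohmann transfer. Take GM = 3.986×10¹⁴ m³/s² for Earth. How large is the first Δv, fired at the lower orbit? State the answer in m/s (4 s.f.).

r₁ = 7367 km = 7.367×10⁶ m.
r₂ = 16700 km = 1.670×10⁷ m.
Transfer ellipse a_t = (r₁ + r₂)/2 = 1.203×10⁷ m.
At r₁: circular v_c1 = √(μ/r₁) = 7356 m/s; transfer-perigee v_p = √[μ(2/r₁ − 1/a_t)] = 8665 m/s.
Δv₁ = v_p − v_c1 = 1310 m/s.

Δv ≈ 1310 m/s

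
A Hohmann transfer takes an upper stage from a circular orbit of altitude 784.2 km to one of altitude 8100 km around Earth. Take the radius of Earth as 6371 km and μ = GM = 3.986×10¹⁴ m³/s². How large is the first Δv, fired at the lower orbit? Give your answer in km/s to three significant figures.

r₁ = 6371 + 784.2 = 7155.2 km = 7.1552×10⁶ m.
r₂ = 6371 + 8100 = 14471 km = 1.4471×10⁷ m.
Transfer ellipse a_t = (r₁ + r₂)/2 = 1.081×10⁷ m.
At r₁: circular v_c1 = √(μ/r₁) = 7464 m/s; transfer-perigee v_p = √[μ(2/r₁ − 1/a_t)] = 8634 m/s.
Δv₁ = v_p − v_c1 = 1171 m/s.
= 1.171 km/s.

Δv ≈ 1.17 km/s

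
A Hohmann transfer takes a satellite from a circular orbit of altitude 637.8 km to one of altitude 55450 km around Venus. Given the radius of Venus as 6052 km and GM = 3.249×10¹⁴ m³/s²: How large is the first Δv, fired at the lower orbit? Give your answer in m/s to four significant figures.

Δv ≈ 2391 m/s

r₁ = 6052 + 637.8 = 6689.8 km = 6.6898×10⁶ m.
r₂ = 6052 + 55450 = 61502 km = 6.1502×10⁷ m.
Transfer ellipse a_t = (r₁ + r₂)/2 = 3.410×10⁷ m.
At r₁: circular v_c1 = √(μ/r₁) = 6969 m/s; transfer-periapsis v_p = √[μ(2/r₁ − 1/a_t)] = 9360 m/s.
Δv₁ = v_p − v_c1 = 2391 m/s.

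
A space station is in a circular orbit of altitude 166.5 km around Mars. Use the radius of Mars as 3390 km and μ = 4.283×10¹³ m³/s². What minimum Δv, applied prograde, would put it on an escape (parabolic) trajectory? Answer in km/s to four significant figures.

r = 3390 + 166.5 = 3556.5 km = 3.5565×10⁶ m.
Circular speed v_c = √(μ/r) = 3470 m/s.
Escape speed v_esc = √(2μ/r) = √2 × v_c = 4908 m/s.
Δv = v_esc − v_c = 1437 m/s = 1.437 km/s.

Δv ≈ 1.437 km/s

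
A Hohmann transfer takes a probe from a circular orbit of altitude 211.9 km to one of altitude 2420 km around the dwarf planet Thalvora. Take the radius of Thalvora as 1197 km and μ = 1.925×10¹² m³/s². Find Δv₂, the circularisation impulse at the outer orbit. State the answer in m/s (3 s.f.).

r₁ = 1197 + 211.9 = 1408.9 km = 1.4089×10⁶ m.
r₂ = 1197 + 2420 = 3617.0 km = 3.6170×10⁶ m.
Transfer ellipse a_t = (r₁ + r₂)/2 = 2.513×10⁶ m.
At r₁: circular v_c1 = √(μ/r₁) = 1169 m/s; transfer-periapsis v_p = √[μ(2/r₁ − 1/a_t)] = 1402 m/s.
At r₂: circular v_c2 = √(μ/r₂) = 729.5 m/s; transfer-apoapsis v_a = √[μ(2/r₂ − 1/a_t)] = 546.2 m/s.
Δv₂ = v_c2 − v_a = 183.3 m/s.

Δv ≈ 183 m/s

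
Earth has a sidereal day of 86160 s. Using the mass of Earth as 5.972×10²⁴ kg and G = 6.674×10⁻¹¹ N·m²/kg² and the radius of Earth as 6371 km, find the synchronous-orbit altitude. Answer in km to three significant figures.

μ = GM = 6.674×10⁻¹¹ × 5.972×10²⁴ = 3.986×10¹⁴ m³/s².
A synchronous orbit has period T, so by Kepler's third law a = (μT²/4π²)^(1/3).
μT²/4π² = 3.986×10¹⁴ × (8.616×10⁴)² / 39.48 = 7.495×10²² m³.
a = 4.216×10⁷ m = 42162 km.
Altitude h = a − R = 42162 − 6371 = 35791 km.

h_sync ≈ 35800 km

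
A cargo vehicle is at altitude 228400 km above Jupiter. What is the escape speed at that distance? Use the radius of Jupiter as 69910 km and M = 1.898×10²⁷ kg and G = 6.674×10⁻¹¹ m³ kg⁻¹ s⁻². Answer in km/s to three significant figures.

v_esc ≈ 29.1 km/s

μ = GM = 6.674×10⁻¹¹ × 1.898×10²⁷ = 1.267×10¹⁷ m³/s².
r = 69910 + 228400 = 298310 km = 2.9831×10⁸ m.
Escape speed v_esc = √(2μ/r) = √(2 × 1.267×10¹⁷ / 2.983×10⁸) = √(8.493×10⁸) = 29140 m/s.
= 29.14 km/s.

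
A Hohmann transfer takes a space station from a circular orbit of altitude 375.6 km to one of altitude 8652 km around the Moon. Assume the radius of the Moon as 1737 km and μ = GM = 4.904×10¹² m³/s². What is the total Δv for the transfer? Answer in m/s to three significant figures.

Δv_total ≈ 728 m/s

r₁ = 1737 + 375.6 = 2112.6 km = 2.1126×10⁶ m.
r₂ = 1737 + 8652 = 10389 km = 1.0389×10⁷ m.
Transfer ellipse a_t = (r₁ + r₂)/2 = 6.251×10⁶ m.
At r₁: circular v_c1 = √(μ/r₁) = 1524 m/s; transfer-perilune v_p = √[μ(2/r₁ − 1/a_t)] = 1964 m/s.
Δv₁ = v_p − v_c1 = 440.6 m/s.
At r₂: circular v_c2 = √(μ/r₂) = 687.1 m/s; transfer-apolune v_a = √[μ(2/r₂ − 1/a_t)] = 399.4 m/s.
Δv₂ = v_c2 − v_a = 287.6 m/s.
Total Δv = Δv₁ + Δv₂ = 728.2 m/s.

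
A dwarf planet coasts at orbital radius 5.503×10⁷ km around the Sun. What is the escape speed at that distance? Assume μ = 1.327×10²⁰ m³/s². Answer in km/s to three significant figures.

r = 5.503×10⁷ km = 5.503×10¹⁰ m.
Escape speed v_esc = √(2μ/r) = √(2 × 1.327×10²⁰ / 5.503×10¹⁰) = √(4.823×10⁹) = 69450 m/s.
= 69.45 km/s.

v_esc ≈ 69.4 km/s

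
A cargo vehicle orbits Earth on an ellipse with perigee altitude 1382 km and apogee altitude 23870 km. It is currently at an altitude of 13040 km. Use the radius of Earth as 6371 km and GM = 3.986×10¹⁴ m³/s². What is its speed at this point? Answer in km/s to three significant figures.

v ≈ 4.48 km/s

r_p = 6371 + 1382 = 7753.0 km = 7.7530×10⁶ m.
r_a = 6371 + 23870 = 30241 km = 3.0241×10⁷ m.
r = 6371 + 13040 = 19411 km = 1.941×10⁷ m.
Semi-major axis a = (r_p + r_a)/2 = 18997 km = 1.900×10⁷ m.
Vis-viva: v² = μ(2/r − 1/a) = 3.986×10¹⁴ × (1.030×10⁻⁷ − 5.264×10⁻⁸) = 2.009×10⁷ m²/s².
v = 4482 m/s = 4.482 km/s.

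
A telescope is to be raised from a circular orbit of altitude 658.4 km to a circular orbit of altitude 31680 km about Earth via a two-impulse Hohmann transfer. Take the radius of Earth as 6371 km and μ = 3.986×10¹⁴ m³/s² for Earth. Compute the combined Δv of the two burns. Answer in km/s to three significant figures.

Δv_total ≈ 3.68 km/s

r₁ = 6371 + 658.4 = 7029.4 km = 7.0294×10⁶ m.
r₂ = 6371 + 31680 = 38051 km = 3.8051×10⁷ m.
Transfer ellipse a_t = (r₁ + r₂)/2 = 2.254×10⁷ m.
At r₁: circular v_c1 = √(μ/r₁) = 7530 m/s; transfer-perigee v_p = √[μ(2/r₁ − 1/a_t)] = 9784 m/s.
Δv₁ = v_p − v_c1 = 2254 m/s.
At r₂: circular v_c2 = √(μ/r₂) = 3237 m/s; transfer-apogee v_a = √[μ(2/r₂ − 1/a_t)] = 1807 m/s.
Δv₂ = v_c2 − v_a = 1429 m/s.
Total Δv = Δv₁ + Δv₂ = 3683 m/s = 3.683 km/s.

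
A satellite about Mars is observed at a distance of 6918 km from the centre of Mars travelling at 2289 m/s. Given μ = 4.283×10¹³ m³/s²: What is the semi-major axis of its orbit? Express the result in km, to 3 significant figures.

a ≈ 6000 km

r = 6.918×10⁶ m.
Specific orbital energy ε = v²/2 − μ/r = (2289)²/2 − 4.283×10¹³/6.918×10⁶ = -3.571×10⁶ J/kg.
Since ε = −μ/(2a), a = −μ/(2ε) = 5.996×10⁶ m = 5996.4 km.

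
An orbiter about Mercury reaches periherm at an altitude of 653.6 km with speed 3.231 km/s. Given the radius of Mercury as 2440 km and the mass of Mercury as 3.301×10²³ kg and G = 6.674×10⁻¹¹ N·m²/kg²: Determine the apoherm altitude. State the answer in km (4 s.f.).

μ = GM = 6.674×10⁻¹¹ × 3.301×10²³ = 2.203×10¹³ m³/s².
r_p = 2440 + 653.6 = 3093.6 km = 3.094×10⁶ m.
Specific energy ε = v²/2 − μ/r = -1.902×10⁶ J/kg, so a = −μ/(2ε) = 5.792×10⁶ m.
The apsides satisfy r_p + r_a = 2a, so the apoherm radius is 2a − r_p = 8.491×10⁶ m = 8490.9 km.
Apoherm altitude = 8490.9 − 2440 = 6050.9 km.

apoherm altitude ≈ 6051 km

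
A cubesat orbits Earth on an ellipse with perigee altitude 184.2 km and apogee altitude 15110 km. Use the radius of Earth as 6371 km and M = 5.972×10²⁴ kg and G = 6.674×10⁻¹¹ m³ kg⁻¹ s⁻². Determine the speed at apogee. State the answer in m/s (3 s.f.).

μ = GM = 6.674×10⁻¹¹ × 5.972×10²⁴ = 3.986×10¹⁴ m³/s².
r_p = 6371 + 184.2 = 6555.2 km = 6.5552×10⁶ m.
r_a = 6371 + 15110 = 21481 km = 2.1481×10⁷ m.
Semi-major axis a = (r_p + r_a)/2 = 14018 km = 1.402×10⁷ m.
Vis-viva: v² = μ(2/r − 1/a) = 3.986×10¹⁴ × (9.311×10⁻⁸ − 7.134×10⁻⁸) = 8.677×10⁶ m²/s².
v = 2946 m/s.

v ≈ 2950 m/s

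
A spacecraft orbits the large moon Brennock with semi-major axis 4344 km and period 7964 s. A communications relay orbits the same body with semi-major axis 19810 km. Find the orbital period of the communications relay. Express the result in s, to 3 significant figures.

T₂ ≈ 77600 s

Kepler's third law: T² ∝ a³, so T₂ = T₁ (a₂/a₁)^(3/2).
a₂/a₁ = 4.560, (a₂/a₁)^(3/2) = 9.738.
T₂ = 7964 × 9.738 = 77560 s.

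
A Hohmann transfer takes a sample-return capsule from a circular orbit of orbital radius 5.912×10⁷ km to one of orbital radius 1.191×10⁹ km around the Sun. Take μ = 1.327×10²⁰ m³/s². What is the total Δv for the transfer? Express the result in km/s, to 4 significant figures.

Δv_total ≈ 25.33 km/s

r₁ = 5.912×10⁷ km = 5.912×10¹⁰ m.
r₂ = 1.191×10⁹ km = 1.191×10¹² m.
Transfer ellipse a_t = (r₁ + r₂)/2 = 6.251×10¹¹ m.
At r₁: circular v_c1 = √(μ/r₁) = 47380 m/s; transfer-perihelion v_p = √[μ(2/r₁ − 1/a_t)] = 65400 m/s.
Δv₁ = v_p − v_c1 = 18020 m/s.
At r₂: circular v_c2 = √(μ/r₂) = 10560 m/s; transfer-aphelion v_a = √[μ(2/r₂ − 1/a_t)] = 3246 m/s.
Δv₂ = v_c2 − v_a = 7309 m/s.
Total Δv = Δv₁ + Δv₂ = 25330 m/s = 25.33 km/s.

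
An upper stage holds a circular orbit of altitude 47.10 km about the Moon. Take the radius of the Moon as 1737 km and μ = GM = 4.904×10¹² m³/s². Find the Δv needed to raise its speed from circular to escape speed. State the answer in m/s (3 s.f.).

r = 1737 + 47.10 = 1784.1 km = 1.7841×10⁶ m.
Circular speed v_c = √(μ/r) = 1658 m/s.
Escape speed v_esc = √(2μ/r) = √2 × v_c = 2345 m/s.
Δv = v_esc − v_c = 686.7 m/s.

Δv ≈ 687 m/s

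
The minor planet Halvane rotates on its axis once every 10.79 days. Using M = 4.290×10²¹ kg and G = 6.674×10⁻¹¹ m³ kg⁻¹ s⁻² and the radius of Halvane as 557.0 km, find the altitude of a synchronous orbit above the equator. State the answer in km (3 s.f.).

h_sync ≈ 17900 km

μ = GM = 6.674×10⁻¹¹ × 4.290×10²¹ = 2.863×10¹¹ m³/s².
T = 10.79 days = 9.323×10⁵ s.
A synchronous orbit has period T, so by Kepler's third law a = (μT²/4π²)^(1/3).
μT²/4π² = 2.863×10¹¹ × (9.323×10⁵)² / 39.48 = 6.303×10²¹ m³.
a = 1.847×10⁷ m = 18472 km.
Altitude h = a − R = 18472 − 557.0 = 17915 km.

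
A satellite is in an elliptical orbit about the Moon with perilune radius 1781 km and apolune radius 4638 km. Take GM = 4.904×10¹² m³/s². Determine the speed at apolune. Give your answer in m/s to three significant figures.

v ≈ 766 m/s

Semi-major axis a = (r_p + r_a)/2 = 3209.5 km = 3.210×10⁶ m.
Vis-viva: v² = μ(2/r − 1/a) = 4.904×10¹² × (4.312×10⁻⁷ − 3.116×10⁻⁷) = 5.867×10⁵ m²/s².
v = 766.0 m/s.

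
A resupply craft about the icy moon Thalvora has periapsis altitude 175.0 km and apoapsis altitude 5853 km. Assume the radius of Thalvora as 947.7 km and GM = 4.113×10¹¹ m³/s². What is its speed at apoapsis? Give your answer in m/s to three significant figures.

r_p = 947.7 + 175.0 = 1122.7 km = 1.1227×10⁶ m.
r_a = 947.7 + 5853 = 6800.7 km = 6.8007×10⁶ m.
Semi-major axis a = (r_p + r_a)/2 = 3961.7 km = 3.962×10⁶ m.
Vis-viva: v² = μ(2/r − 1/a) = 4.113×10¹¹ × (2.941×10⁻⁷ − 2.524×10⁻⁷) = 1.714×10⁴ m²/s².
v = 130.9 m/s.

v ≈ 131 m/s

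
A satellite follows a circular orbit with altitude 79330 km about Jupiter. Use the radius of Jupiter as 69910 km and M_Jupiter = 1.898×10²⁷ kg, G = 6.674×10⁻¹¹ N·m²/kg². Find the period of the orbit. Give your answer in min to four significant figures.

μ = GM = 6.674×10⁻¹¹ × 1.898×10²⁷ = 1.267×10¹⁷ m³/s².
r = 69910 + 79330 = 149240 km = 1.4924×10⁸ m.
Kepler's third law: T = 2π√(r³/μ) = 2π√((1.492×10⁸)³ / 1.267×10¹⁷).
r³/μ = 2.624×10⁷ s², so T = 2π × 5.123×10³ = 3.219×10⁴ s.
Converting: 3.219×10⁴ s ÷ 60.00 = 536.4 min.

T ≈ 536.4 min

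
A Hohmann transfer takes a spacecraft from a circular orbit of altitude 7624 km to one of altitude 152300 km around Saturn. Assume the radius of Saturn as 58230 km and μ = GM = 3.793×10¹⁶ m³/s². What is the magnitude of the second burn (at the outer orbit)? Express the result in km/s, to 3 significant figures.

Δv ≈ 4.16 km/s

r₁ = 58230 + 7624 = 65854 km = 6.5854×10⁷ m.
r₂ = 58230 + 152300 = 210530 km = 2.1053×10⁸ m.
Transfer ellipse a_t = (r₁ + r₂)/2 = 1.382×10⁸ m.
At r₁: circular v_c1 = √(μ/r₁) = 24000 m/s; transfer-perikrone v_p = √[μ(2/r₁ − 1/a_t)] = 29620 m/s.
At r₂: circular v_c2 = √(μ/r₂) = 13420 m/s; transfer-apokrone v_a = √[μ(2/r₂ − 1/a_t)] = 9266 m/s.
Δv₂ = v_c2 − v_a = 4157 m/s.
= 4.157 km/s.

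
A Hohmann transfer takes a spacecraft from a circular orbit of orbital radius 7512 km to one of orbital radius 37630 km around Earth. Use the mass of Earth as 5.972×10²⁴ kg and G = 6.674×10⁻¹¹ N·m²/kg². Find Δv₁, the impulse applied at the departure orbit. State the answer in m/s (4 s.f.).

μ = GM = 6.674×10⁻¹¹ × 5.972×10²⁴ = 3.986×10¹⁴ m³/s².
r₁ = 7512 km = 7.512×10⁶ m.
r₂ = 37630 km = 3.763×10⁷ m.
Transfer ellipse a_t = (r₁ + r₂)/2 = 2.257×10⁷ m.
At r₁: circular v_c1 = √(μ/r₁) = 7284 m/s; transfer-perigee v_p = √[μ(2/r₁ − 1/a_t)] = 9405 m/s.
Δv₁ = v_p − v_c1 = 2121 m/s.

Δv ≈ 2121 m/s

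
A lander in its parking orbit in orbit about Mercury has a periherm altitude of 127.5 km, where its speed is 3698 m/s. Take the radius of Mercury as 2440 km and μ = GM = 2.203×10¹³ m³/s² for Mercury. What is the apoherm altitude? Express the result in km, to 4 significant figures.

apoherm altitude ≈ 7634 km

r_p = 2440 + 127.5 = 2567.5 km = 2.568×10⁶ m.
Specific energy ε = v²/2 − μ/r = -1.743×10⁶ J/kg, so a = −μ/(2ε) = 6.321×10⁶ m.
The apsides satisfy r_p + r_a = 2a, so the apoherm radius is 2a − r_p = 1.007×10⁷ m = 10074 km.
Apoherm altitude = 10074 − 2440 = 7633.6 km.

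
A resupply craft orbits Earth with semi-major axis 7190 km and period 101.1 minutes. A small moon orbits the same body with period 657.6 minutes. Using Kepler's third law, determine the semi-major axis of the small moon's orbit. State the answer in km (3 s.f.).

a₂ ≈ 25100 km

Kepler's third law: a³ ∝ T², so a₂ = a₁ (T₂/T₁)^(2/3).
T₂/T₁ = 6.504, (T₂/T₁)^(2/3) = 3.484.
a₂ = 7190 × 3.484 = 25050 km.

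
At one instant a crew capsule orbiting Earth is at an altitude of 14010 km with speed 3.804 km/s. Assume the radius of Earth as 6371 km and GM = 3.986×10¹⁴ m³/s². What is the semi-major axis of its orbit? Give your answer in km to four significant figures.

a ≈ 16170 km

r = 6371 + 14010 = 20381 km = 2.038×10⁷ m.
Vis-viva rearranged: 1/a = 2/r − v²/μ = 9.813×10⁻⁸ − 3.630×10⁻⁸ = 6.183×10⁻⁸ m⁻¹.
a = 1.617×10⁷ m = 16174 km.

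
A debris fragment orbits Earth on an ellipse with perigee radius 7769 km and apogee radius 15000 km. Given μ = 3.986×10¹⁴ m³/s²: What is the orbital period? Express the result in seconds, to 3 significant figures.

T ≈ 12100 seconds

Semi-major axis a = (r_p + r_a)/2 = (7769.0 + 15000)/2 = 11384 km = 1.138×10⁷ m.
By Kepler's third law T = 2π√(a³/μ) = 2π × 1.924×10³ = 1.209×10⁴ s.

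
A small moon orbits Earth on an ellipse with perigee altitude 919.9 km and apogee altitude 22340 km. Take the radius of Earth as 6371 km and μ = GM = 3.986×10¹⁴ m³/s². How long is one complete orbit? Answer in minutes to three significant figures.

r_p = 6371 + 919.9 = 7290.9 km = 7.2909×10⁶ m.
r_a = 6371 + 22340 = 28711 km = 2.8711×10⁷ m.
Semi-major axis a = (r_p + r_a)/2 = (7290.9 + 28711)/2 = 18001 km = 1.800×10⁷ m.
By Kepler's third law T = 2π√(a³/μ) = 2π × 3.825×10³ = 2.404×10⁴ s.
= 400.6 minutes.

T ≈ 401 minutes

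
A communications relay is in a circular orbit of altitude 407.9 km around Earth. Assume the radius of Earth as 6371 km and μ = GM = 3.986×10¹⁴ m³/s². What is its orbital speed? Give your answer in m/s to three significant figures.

v ≈ 7670 m/s

r = 6371 + 407.9 = 6778.9 km = 6.7789×10⁶ m.
For a circular orbit v = √(μ/r) = √(3.986×10¹⁴ / 6.779×10⁶) = √(5.880×10⁷) = 7668 m/s.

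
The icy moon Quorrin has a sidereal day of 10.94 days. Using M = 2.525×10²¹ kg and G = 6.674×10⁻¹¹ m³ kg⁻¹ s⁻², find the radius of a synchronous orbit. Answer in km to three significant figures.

μ = GM = 6.674×10⁻¹¹ × 2.525×10²¹ = 1.685×10¹¹ m³/s².
T = 10.94 days = 9.452×10⁵ s.
A synchronous orbit has period T, so by Kepler's third law a = (μT²/4π²)^(1/3).
μT²/4π² = 1.685×10¹¹ × (9.452×10⁵)² / 39.48 = 3.814×10²¹ m³.
a = 1.562×10⁷ m = 15624 km.

r_sync ≈ 15600 km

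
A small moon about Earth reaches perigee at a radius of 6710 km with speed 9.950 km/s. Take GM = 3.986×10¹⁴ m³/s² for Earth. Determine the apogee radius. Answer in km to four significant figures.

apogee radius ≈ 33540 km

r_p = 6.710×10⁶ m.
Specific energy ε = v²/2 − μ/r = -9.903×10⁶ J/kg, so a = −μ/(2ε) = 2.013×10⁷ m.
The apsides satisfy r_p + r_a = 2a, so the apogee radius is 2a − r_p = 3.354×10⁷ m = 33542 km.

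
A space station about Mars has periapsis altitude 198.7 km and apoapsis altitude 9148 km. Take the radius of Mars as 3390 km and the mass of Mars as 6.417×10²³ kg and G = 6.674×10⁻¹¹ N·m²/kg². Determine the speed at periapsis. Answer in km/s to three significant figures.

v ≈ 4.31 km/s

μ = GM = 6.674×10⁻¹¹ × 6.417×10²³ = 4.283×10¹³ m³/s².
r_p = 3390 + 198.7 = 3588.7 km = 3.5887×10⁶ m.
r_a = 3390 + 9148 = 12538 km = 1.2538×10⁷ m.
Semi-major axis a = (r_p + r_a)/2 = 8063.4 km = 8.063×10⁶ m.
Vis-viva: v² = μ(2/r − 1/a) = 4.283×10¹³ × (5.573×10⁻⁷ − 1.240×10⁻⁷) = 1.856×10⁷ m²/s².
v = 4308 m/s = 4.308 km/s.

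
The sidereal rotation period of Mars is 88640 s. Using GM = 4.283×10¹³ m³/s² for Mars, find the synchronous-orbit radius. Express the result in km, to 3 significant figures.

A synchronous orbit has period T, so by Kepler's third law a = (μT²/4π²)^(1/3).
μT²/4π² = 4.283×10¹³ × (8.864×10⁴)² / 39.48 = 8.524×10²¹ m³.
a = 2.043×10⁷ m = 20428 km.

r_sync ≈ 20400 km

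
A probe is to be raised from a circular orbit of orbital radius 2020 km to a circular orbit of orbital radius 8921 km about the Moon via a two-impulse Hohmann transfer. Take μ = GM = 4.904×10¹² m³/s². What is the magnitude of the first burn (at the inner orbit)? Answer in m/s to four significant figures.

Δv ≈ 431.6 m/s

r₁ = 2020 km = 2.020×10⁶ m.
r₂ = 8921 km = 8.921×10⁶ m.
Transfer ellipse a_t = (r₁ + r₂)/2 = 5.470×10⁶ m.
At r₁: circular v_c1 = √(μ/r₁) = 1558 m/s; transfer-perilune v_p = √[μ(2/r₁ − 1/a_t)] = 1990 m/s.
Δv₁ = v_p − v_c1 = 431.6 m/s.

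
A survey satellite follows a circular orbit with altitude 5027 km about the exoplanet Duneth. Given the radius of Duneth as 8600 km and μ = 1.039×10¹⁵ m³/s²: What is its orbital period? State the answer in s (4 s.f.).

r = 8600 + 5027 = 13627 km = 1.3627×10⁷ m.
Kepler's third law: T = 2π√(r³/μ) = 2π√((1.363×10⁷)³ / 1.039×10¹⁵).
r³/μ = 2.435×10⁶ s², so T = 2π × 1.561×10³ = 9.806×10³ s.

T ≈ 9806 s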